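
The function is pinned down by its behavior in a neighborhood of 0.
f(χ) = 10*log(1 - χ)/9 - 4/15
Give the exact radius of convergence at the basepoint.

The radius of convergence is 1.

Branch term (10/9)*log(1 - χ/(1)): its argument vanishes at χ = 1, a logarithmic branch point, modulus 1.
The radius of convergence is the smallest modulus among the singular points: 1.


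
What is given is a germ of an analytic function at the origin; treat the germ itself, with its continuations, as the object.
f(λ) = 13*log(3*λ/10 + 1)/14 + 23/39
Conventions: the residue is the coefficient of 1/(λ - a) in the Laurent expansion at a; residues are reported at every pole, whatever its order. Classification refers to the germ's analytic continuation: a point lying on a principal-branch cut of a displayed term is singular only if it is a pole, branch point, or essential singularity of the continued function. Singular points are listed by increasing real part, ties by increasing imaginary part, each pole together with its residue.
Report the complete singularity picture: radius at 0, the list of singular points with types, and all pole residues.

Radius of convergence at 0: 10/3.
At -10/3: a logarithmic branch point.

Branch term (13/14)*log(1 - λ/(-10/3)): its argument vanishes at λ = -10/3, a logarithmic branch point, modulus 10/3.
The radius of convergence is the smallest modulus among the singular points: 10/3.


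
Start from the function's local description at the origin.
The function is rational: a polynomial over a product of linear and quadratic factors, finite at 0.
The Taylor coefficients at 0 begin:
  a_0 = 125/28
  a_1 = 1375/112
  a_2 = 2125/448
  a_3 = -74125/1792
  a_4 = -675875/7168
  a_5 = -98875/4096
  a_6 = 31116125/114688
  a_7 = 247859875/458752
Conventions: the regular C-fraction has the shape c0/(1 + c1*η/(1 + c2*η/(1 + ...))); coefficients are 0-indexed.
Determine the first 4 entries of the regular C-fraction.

Taylor coefficients (read off): a_0 = 125/28, a_1 = 1375/112, a_2 = 2125/448, a_3 = -74125/1792.
c0 = a_0 = 125/28. Peel one level at a time: if S = 1 + c*η/S' with S'(0) = 1, then c is the η-coefficient of S and S' = c*η/(S - 1).
S_1 = c0/f = 1 + (-11/4)*η + (13/2)*η^2 + ...; c1 = -11/4.
S_2 = c1*η/(S_1 - 1) = 1 + (26/11)*η + (1703/484)*η^2 + ...; c2 = 26/11.
S_3 = c2*η/(S_2 - 1) = 1 + (-131/88)*η + ...; c3 = -131/88.

The regular C-fraction coefficients are [125/28, -11/4, 26/11, -131/88].


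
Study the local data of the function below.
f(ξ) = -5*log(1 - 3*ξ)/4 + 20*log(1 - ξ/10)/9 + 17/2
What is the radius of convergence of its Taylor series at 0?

Branch term (-5/4)*log(1 - ξ/(1/3)): its argument vanishes at ξ = 1/3, a logarithmic branch point, modulus 1/3.
Branch term (20/9)*log(1 - ξ/(10)): its argument vanishes at ξ = 10, a logarithmic branch point, modulus 10.
The radius of convergence is the smallest modulus among the singular points: 1/3.

The radius of convergence is 1/3.


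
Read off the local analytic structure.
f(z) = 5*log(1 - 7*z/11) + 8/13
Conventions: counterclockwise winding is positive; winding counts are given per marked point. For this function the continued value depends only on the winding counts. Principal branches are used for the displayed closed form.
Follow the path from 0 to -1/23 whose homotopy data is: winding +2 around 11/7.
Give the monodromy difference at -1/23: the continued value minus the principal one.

The rational part is single-valued and drops out of the difference; each branch term changes only by its own monodromy.
(5)*log(1 - z/(11/7)): each positive loop around 11/7 adds 2*pi*i to the log, so winding +2 contributes (5)*(2)*2*pi*i = (20)*pi*i.
Summing the contributions at z = -1/23 gives (20)*pi*i.

Continued minus principal equals (20)*pi*i.


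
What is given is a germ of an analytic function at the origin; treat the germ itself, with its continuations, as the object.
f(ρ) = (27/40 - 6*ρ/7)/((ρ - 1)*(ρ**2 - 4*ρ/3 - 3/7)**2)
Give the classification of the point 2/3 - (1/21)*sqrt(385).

The denominator factor ρ**2 - 4*ρ/3 - 3/7 vanishes at 2/3 - (1/21)*sqrt(385) and appears to the power 2; the numerator there equals 29/280 + (2/49)*sqrt(385), nonzero, and no other factor vanishes.
Hence a pole whose order is the multiplicity, 2.

The point is a pole of order 2.


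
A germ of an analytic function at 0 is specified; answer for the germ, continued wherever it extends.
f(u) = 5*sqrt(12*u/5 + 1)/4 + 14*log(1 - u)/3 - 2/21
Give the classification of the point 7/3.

There is no denominator, hence no pole anywhere.
Branch term sqrt(1 - u/(-5/12)): argument at 7/3 is 33/5, nonzero, so 7/3 is not its branch point (a point on a principal cut is still regular for the continued germ).
Branch term log(1 - u/(1)): argument at 7/3 is -4/3, nonzero, so 7/3 is not its branch point (a point on a principal cut is still regular for the continued germ).
So the germ continues analytically to 7/3.

The point is a regular point.


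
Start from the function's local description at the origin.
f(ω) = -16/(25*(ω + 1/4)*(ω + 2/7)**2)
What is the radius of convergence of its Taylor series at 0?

Denominator factor (ω + 1/4): pole of order 1 at -1/4, modulus 1/4.
Denominator factor (ω + 2/7)^2: pole of order 2 at -2/7, modulus 2/7.
The radius of convergence is the smallest modulus among the singular points: 1/4.

The radius of convergence is 1/4.


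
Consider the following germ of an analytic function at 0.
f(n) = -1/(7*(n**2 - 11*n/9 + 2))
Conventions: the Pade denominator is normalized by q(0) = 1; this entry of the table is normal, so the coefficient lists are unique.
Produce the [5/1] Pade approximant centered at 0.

Taylor coefficients needed (expand at 0): a_0 = -1/14, a_1 = -11/252, a_2 = 41/4536, a_3 = 319/11664, a_4 = 17921/1469664, a_5 = -164615/26453952, a_6 = -4713967/476171136.
Write the denominator as Q(n) = 1 + q1*n. Requiring Q*f - P = O(n^7) with deg P <= 5 kills the coefficients of n^6..n^6 in Q*f:
  n^6: a_6 + q1*a_5 = 0, i.e. -4713967/476171136 + (-164615/26453952)*q1 = 0.
Solving this linear system: q1 = -4713967/2963070.
The numerator is Q*f truncated at degree 5: P0 = a_0 = -1/14; P1 = a_1 + q1*a_0 = 161289/2304610; P2 = a_2 + q1*a_1 = 2349/29930; P3 = a_3 + q1*a_2 = 729/56210; P4 = a_4 + q1*a_3 = -6561/209510; P5 = a_5 + q1*a_4 = -59049/2304610.

The Pade approximant has numerator coefficients [-1/14, 161289/2304610, 2349/29930, 729/56210, -6561/209510, -59049/2304610]; denominator coefficients [1, -4713967/2963070].


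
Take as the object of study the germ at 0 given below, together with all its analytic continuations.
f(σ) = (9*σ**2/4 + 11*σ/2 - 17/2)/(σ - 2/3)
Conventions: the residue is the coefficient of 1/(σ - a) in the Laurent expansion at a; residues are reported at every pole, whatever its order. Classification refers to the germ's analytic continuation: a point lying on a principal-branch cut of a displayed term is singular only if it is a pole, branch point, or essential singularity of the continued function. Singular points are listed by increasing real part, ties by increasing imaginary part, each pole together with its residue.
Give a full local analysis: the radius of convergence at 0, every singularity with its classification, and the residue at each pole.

Radius of convergence at 0: 2/3.
At 2/3: a pole of order 1; residue -23/6.

Denominator factor (σ - 2/3): pole of order 1 at 2/3, modulus 2/3.
The radius of convergence is the smallest modulus among the singular points: 2/3.
At the order-1 pole 2/3 set g(σ) = (σ - (2/3))*f(σ) = 9*σ**2/4 + 11*σ/2 - 17/2.
Simple pole: residue = g(a) at a = 2/3, which is -23/6.


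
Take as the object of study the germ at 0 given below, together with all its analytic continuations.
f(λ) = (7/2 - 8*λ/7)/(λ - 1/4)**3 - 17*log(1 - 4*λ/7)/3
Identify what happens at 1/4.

The point is a pole of order 3.

The denominator factor λ - 1/4 vanishes at 1/4 and appears to the power 3; the numerator there equals 45/14, nonzero, and no other factor vanishes.
The branch terms are analytic at this point.
Hence a pole whose order is the multiplicity, 3.


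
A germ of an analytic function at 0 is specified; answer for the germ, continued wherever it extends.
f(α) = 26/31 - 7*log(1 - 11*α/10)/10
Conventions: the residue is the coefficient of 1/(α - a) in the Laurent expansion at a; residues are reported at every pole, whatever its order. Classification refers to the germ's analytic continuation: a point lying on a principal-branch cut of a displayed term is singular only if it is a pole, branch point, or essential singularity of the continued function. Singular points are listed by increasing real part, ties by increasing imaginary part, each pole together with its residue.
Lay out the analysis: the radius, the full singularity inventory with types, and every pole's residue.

Radius of convergence at 0: 10/11.
At 10/11: a logarithmic branch point.

Branch term (-7/10)*log(1 - α/(10/11)): its argument vanishes at α = 10/11, a logarithmic branch point, modulus 10/11.
The radius of convergence is the smallest modulus among the singular points: 10/11.


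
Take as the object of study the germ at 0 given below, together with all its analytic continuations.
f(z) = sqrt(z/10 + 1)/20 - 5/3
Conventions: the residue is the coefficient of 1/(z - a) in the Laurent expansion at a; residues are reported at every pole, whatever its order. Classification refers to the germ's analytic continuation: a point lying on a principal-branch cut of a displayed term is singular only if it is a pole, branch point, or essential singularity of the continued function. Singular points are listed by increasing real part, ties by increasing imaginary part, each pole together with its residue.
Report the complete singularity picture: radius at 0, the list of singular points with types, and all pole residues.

Radius of convergence at 0: 10.
At -10: an algebraic (square-root) branch point.

Branch term (1/20)*sqrt(1 - z/(-10)): its argument vanishes at z = -10, a square-root branch point, modulus 10.
The radius of convergence is the smallest modulus among the singular points: 10.


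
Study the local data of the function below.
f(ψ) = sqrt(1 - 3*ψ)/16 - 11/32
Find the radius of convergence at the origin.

The radius of convergence is 1/3.

Branch term (1/16)*sqrt(1 - ψ/(1/3)): its argument vanishes at ψ = 1/3, a square-root branch point, modulus 1/3.
The radius of convergence is the smallest modulus among the singular points: 1/3.


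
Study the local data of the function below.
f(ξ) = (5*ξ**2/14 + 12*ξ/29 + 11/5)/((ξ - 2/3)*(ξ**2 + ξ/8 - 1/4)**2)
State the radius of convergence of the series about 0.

Denominator factor (ξ**2 + ξ/8 - 1/4)^2: discriminant 65/64, real irrational roots -1/16 + (1/16)*sqrt(65) and -1/16 - (1/16)*sqrt(65); poles of order 2, moduli -1/16 + (1/16)*sqrt(65) and 1/16 + (1/16)*sqrt(65).
Denominator factor (ξ - 2/3): pole of order 1 at 2/3, modulus 2/3.
The radius of convergence is the smallest modulus among the singular points: -1/16 + (1/16)*sqrt(65).

The radius of convergence is -1/16 + (1/16)*sqrt(65).


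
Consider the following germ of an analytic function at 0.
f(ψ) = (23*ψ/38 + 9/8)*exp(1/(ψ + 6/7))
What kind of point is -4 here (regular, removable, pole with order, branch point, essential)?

The point is a regular point.

There is no denominator, hence no pole anywhere.
The essential point of exp(1/(ψ - (-6/7))) is -6/7, not -4.
So the germ continues analytically to -4.


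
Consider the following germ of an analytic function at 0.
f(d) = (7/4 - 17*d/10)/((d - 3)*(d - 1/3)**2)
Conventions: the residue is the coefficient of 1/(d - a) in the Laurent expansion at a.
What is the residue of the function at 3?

At the order-1 pole 3 set g(d) = (d - (3))*f(d) = (7/4 - 17*d/10)/(d - 1/3)**2.
Simple pole: residue = g(a) at a = 3, which is -603/1280.

The residue is -603/1280.


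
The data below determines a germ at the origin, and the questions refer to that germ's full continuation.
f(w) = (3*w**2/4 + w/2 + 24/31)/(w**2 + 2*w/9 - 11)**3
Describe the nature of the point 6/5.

Denominator factors: w**2 + 2*w/9 - 11 = -697/75 at w = 6/5 — none vanishes.
So the germ continues analytically to 6/5.

The point is a regular point.


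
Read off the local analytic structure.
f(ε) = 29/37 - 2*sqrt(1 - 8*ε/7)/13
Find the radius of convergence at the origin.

Branch term (-2/13)*sqrt(1 - ε/(7/8)): its argument vanishes at ε = 7/8, a square-root branch point, modulus 7/8.
The radius of convergence is the smallest modulus among the singular points: 7/8.

The radius of convergence is 7/8.


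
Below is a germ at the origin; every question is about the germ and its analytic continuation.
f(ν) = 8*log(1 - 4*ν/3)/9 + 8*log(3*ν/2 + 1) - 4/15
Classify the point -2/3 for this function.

The point is a logarithmic branch point.

The term (8)*log(1 - ν/(-2/3)) has argument 1 - -2/3/(-2/3) = 0 at -2/3: a logarithmic (infinitely-sheeted) branch point; the remaining terms are analytic or single-valued there.


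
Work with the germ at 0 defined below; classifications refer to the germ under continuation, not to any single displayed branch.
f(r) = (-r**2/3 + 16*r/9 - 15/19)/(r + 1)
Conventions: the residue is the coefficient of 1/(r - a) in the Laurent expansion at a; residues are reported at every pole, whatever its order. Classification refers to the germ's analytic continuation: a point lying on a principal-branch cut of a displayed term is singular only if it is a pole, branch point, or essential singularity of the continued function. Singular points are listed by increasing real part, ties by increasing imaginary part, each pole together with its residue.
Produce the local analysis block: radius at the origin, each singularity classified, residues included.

Denominator factor (r + 1): pole of order 1 at -1, modulus 1.
The radius of convergence is the smallest modulus among the singular points: 1.
At the order-1 pole -1 set g(r) = (r - (-1))*f(r) = -r**2/3 + 16*r/9 - 15/19.
Simple pole: residue = g(a) at a = -1, which is -496/171.

Radius of convergence at 0: 1.
At -1: a pole of order 1; residue -496/171.


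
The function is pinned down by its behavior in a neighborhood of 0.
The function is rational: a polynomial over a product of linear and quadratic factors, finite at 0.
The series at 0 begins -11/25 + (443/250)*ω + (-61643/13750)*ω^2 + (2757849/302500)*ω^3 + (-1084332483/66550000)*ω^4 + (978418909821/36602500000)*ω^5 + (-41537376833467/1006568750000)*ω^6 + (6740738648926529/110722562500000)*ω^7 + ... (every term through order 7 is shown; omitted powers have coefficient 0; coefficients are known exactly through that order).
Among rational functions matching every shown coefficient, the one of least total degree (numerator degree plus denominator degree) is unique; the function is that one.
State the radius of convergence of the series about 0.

The radius of convergence is 10/11.

No rational of total degree below 4 reproduces all 8 coefficients; solving the [0/4] Pade equations on them gives f(ω) = -5/(11*(ω + 10/11)**3*(ω + 11/8)), whose expansion matches every shown term.
Denominator factor (ω + 11/8): pole of order 1 at -11/8, modulus 11/8.
Denominator factor (ω + 10/11)^3: pole of order 3 at -10/11, modulus 10/11.
The radius of convergence is the smallest modulus among the singular points: 10/11.


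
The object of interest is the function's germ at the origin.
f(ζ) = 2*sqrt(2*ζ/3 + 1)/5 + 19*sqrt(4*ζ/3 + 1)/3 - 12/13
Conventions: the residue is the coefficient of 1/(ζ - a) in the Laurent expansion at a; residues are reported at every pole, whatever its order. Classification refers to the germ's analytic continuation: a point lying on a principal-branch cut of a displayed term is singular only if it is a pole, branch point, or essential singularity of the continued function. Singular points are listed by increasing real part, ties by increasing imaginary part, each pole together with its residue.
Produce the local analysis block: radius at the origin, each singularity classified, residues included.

Radius of convergence at 0: 3/4.
At -3/2: an algebraic (square-root) branch point.
At -3/4: an algebraic (square-root) branch point.

Branch term (19/3)*sqrt(1 - ζ/(-3/4)): its argument vanishes at ζ = -3/4, a square-root branch point, modulus 3/4.
Branch term (2/5)*sqrt(1 - ζ/(-3/2)): its argument vanishes at ζ = -3/2, a square-root branch point, modulus 3/2.
The radius of convergence is the smallest modulus among the singular points: 3/4.
List the singular points by increasing real part (a conjugate pair: the negative imaginary part first).


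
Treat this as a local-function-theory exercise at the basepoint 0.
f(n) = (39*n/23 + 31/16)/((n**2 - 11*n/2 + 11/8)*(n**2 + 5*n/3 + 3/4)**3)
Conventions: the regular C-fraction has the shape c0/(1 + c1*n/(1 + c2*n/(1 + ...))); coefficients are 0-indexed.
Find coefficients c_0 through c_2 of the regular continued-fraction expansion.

Taylor coefficients (expand at 0): a_0 = 992/297, a_1 = -122624/20493, a_2 = 80651392/2028807.
c0 = a_0 = 992/297. Peel one level at a time: if S = 1 + c*n/S' with S'(0) = 1, then c is the n-coefficient of S and S' = c*n/(S - 1).
S_1 = c0/f = 1 + (3832/2139)*n + (-1312434436/150985593)*n^2 + ...; c1 = 3832/2139.
S_2 = c1*n/(S_1 - 1) = 1 + (328108609/67622346)*n + ...; c2 = 328108609/67622346.

The regular C-fraction coefficients are [992/297, 3832/2139, 328108609/67622346].


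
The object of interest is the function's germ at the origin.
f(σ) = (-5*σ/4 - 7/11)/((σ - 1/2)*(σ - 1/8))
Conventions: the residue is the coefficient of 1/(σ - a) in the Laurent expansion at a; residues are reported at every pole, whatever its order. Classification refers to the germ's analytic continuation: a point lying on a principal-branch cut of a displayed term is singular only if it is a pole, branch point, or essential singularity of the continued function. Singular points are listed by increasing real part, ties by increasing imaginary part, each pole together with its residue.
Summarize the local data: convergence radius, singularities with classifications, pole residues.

Denominator factor (σ - 1/8): pole of order 1 at 1/8, modulus 1/8.
Denominator factor (σ - 1/2): pole of order 1 at 1/2, modulus 1/2.
The radius of convergence is the smallest modulus among the singular points: 1/8.
At the order-1 pole 1/8 set g(σ) = (σ - (1/8))*f(σ) = (-5*σ/4 - 7/11)/(σ - 1/2).
Simple pole: residue = g(a) at a = 1/8, which is 93/44.
At the order-1 pole 1/2 set g(σ) = (σ - (1/2))*f(σ) = (-5*σ/4 - 7/11)/(σ - 1/8).
Simple pole: residue = g(a) at a = 1/2, which is -37/11.
List the singular points by increasing real part (a conjugate pair: the negative imaginary part first).

Radius of convergence at 0: 1/8.
At 1/8: a pole of order 1; residue 93/44.
At 1/2: a pole of order 1; residue -37/11.


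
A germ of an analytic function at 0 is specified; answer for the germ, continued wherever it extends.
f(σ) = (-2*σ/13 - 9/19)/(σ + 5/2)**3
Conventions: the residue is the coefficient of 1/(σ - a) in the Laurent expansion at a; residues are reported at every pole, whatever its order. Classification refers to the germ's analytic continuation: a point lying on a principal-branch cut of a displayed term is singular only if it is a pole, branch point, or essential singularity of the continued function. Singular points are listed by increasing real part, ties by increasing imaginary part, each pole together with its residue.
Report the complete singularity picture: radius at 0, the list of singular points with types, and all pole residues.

Radius of convergence at 0: 5/2.
At -5/2: a pole of order 3; residue 0.

Denominator factor (σ + 5/2)^3: pole of order 3 at -5/2, modulus 5/2.
The radius of convergence is the smallest modulus among the singular points: 5/2.
At the order-3 pole -5/2 set g(σ) = (σ - (-5/2))^3*f(σ) = -2*σ/13 - 9/19.
Order-3 pole: residue = g''(a)/2; g''(-5/2) = 0, so the residue is 0.


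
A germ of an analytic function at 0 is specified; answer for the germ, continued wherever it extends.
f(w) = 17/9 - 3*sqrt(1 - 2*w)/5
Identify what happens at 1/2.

The point is an algebraic (square-root) branch point.

The term (-3/5)*sqrt(1 - w/(1/2)) has argument 1 - 1/2/(1/2) = 0 at 1/2: a square-root (algebraic, two-sheeted) branch point; the remaining terms are analytic or single-valued there.


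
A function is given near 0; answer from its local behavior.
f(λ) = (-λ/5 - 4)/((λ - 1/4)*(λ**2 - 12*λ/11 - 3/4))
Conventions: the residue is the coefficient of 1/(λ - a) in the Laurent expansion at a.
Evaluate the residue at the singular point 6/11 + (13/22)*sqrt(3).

The factor λ**2 - 12*λ/11 - 3/4 splits as (λ - a)(λ - a') with a = 6/11 + (13/22)*sqrt(3), a' = 6/11 - (13/22)*sqrt(3). At the order-1 pole a set g(λ) = (λ - a)*f(λ) = [(-λ/5 - 4)/(λ - 1/4)] / (λ - a').
Simple pole: residue = g(a) at a = 6/11 + (13/22)*sqrt(3), which is -1782/845 + (748/2535)*sqrt(3).

The residue is -1782/845 + (748/2535)*sqrt(3).


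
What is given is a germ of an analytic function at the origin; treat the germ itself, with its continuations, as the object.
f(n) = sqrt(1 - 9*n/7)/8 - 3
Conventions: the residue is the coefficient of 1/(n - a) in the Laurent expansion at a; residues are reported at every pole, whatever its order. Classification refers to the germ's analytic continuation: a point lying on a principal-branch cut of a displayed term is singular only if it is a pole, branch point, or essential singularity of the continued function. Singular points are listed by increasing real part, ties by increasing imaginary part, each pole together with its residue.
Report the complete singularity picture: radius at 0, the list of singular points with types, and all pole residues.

Radius of convergence at 0: 7/9.
At 7/9: an algebraic (square-root) branch point.

Branch term (1/8)*sqrt(1 - n/(7/9)): its argument vanishes at n = 7/9, a square-root branch point, modulus 7/9.
The radius of convergence is the smallest modulus among the singular points: 7/9.


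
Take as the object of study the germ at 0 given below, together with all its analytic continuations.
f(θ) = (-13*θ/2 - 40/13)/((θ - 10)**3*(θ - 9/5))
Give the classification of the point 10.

The denominator factor θ - 10 vanishes at 10 and appears to the power 3; the numerator there equals -885/13, nonzero, and no other factor vanishes.
Hence a pole whose order is the multiplicity, 3.

The point is a pole of order 3.


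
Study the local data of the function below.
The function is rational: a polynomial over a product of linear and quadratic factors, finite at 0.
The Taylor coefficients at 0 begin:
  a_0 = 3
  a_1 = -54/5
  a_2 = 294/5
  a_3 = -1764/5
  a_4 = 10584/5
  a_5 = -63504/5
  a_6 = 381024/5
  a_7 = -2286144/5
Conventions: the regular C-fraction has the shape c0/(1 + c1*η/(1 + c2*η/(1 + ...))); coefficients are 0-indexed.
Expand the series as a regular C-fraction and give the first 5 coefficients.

Taylor coefficients (read off): a_0 = 3, a_1 = -54/5, a_2 = 294/5, a_3 = -1764/5, a_4 = 10584/5.
c0 = a_0 = 3. Peel one level at a time: if S = 1 + c*η/S' with S'(0) = 1, then c is the η-coefficient of S and S' = c*η/(S - 1).
S_1 = c0/f = 1 + (18/5)*η + (-166/25)*η^2 + ...; c1 = 18/5.
S_2 = c1*η/(S_1 - 1) = 1 + (83/45)*η + (-245/81)*η^2 + ...; c2 = 83/45.
S_3 = c2*η/(S_2 - 1) = 1 + (1225/747)*η + (12250/6889)*η^2 + ...; c3 = 1225/747.
S_4 = c3*η/(S_3 - 1) = 1 + (-90/83)*η + ...; c4 = -90/83.

The regular C-fraction coefficients are [3, 18/5, 83/45, 1225/747, -90/83].


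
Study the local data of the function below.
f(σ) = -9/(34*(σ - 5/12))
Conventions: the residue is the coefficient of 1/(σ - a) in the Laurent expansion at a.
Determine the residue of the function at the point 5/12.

At the order-1 pole 5/12 set g(σ) = (σ - (5/12))*f(σ) = -9/34.
Simple pole: residue = g(a) at a = 5/12, which is -9/34.

The residue is -9/34.


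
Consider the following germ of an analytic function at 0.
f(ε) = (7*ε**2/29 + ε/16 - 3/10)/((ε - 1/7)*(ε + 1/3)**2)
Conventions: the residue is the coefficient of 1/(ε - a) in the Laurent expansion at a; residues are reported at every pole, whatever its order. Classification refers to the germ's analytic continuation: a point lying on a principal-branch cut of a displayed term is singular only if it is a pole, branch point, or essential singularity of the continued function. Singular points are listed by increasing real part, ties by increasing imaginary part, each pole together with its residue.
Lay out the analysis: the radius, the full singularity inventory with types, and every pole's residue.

Denominator factor (ε - 1/7): pole of order 1 at 1/7, modulus 1/7.
Denominator factor (ε + 1/3)^2: pole of order 2 at -1/3, modulus 1/3.
The radius of convergence is the smallest modulus among the singular points: 1/7.
At the order-2 pole -1/3 set g(ε) = (ε - (-1/3))^2*f(ε) = (7*ε**2/29 + ε/16 - 3/10)/(ε - 1/7).
Order-2 pole: residue = g'(a); g'(-1/3) = 348761/232000, so the residue is 348761/232000.
At the order-1 pole 1/7 set g(ε) = (ε - (1/7))*f(ε) = (7*ε**2/29 + ε/16 - 3/10)/(ε + 1/3)**2.
Simple pole: residue = g(a) at a = 1/7, which is -292761/232000.
List the singular points by increasing real part (a conjugate pair: the negative imaginary part first).

Radius of convergence at 0: 1/7.
At -1/3: a pole of order 2; residue 348761/232000.
At 1/7: a pole of order 1; residue -292761/232000.


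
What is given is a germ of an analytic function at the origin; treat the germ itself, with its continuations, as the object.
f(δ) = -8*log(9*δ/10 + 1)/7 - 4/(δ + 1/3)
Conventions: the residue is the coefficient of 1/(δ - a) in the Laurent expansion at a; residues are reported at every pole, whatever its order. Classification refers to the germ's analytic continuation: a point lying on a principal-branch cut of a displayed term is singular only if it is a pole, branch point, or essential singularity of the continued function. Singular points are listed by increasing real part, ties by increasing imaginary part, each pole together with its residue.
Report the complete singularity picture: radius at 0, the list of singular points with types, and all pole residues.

Denominator factor (δ + 1/3): pole of order 1 at -1/3, modulus 1/3.
Branch term (-8/7)*log(1 - δ/(-10/9)): its argument vanishes at δ = -10/9, a logarithmic branch point, modulus 10/9.
The radius of convergence is the smallest modulus among the singular points: 1/3.
The branch term is analytic at -1/3 and contributes nothing to the residue; only the rational part matters.
At the order-1 pole -1/3 set g(δ) = (δ - (-1/3))*(rational part) = -4.
Simple pole: residue = g(a) at a = -1/3, which is -4.
List the singular points by increasing real part (a conjugate pair: the negative imaginary part first).

Radius of convergence at 0: 1/3.
At -10/9: a logarithmic branch point.
At -1/3: a pole of order 1; residue -4.


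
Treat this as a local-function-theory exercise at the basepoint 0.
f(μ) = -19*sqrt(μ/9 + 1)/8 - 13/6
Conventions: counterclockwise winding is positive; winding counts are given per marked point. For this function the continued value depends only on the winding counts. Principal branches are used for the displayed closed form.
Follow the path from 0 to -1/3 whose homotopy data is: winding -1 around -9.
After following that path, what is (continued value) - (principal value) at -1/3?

Continued minus principal equals (19/36)*sqrt(78).

The rational part is single-valued and drops out of the difference; each branch term changes only by its own monodromy.
(-19/8)*sqrt(1 - μ/(-9)): winding -1 is odd, the square root flips sign, contributing -2*(-19/8)*sqrt(1 - (-1/3)/(-9)) = -2*(-19/8)*sqrt(26/27) = (19/36)*sqrt(78).
Summing the contributions at μ = -1/3 gives (19/36)*sqrt(78).


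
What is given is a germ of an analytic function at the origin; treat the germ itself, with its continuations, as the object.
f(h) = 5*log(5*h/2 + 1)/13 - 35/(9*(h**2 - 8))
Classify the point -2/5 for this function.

The term (5/13)*log(1 - h/(-2/5)) has argument 1 - -2/5/(-2/5) = 0 at -2/5: a logarithmic (infinitely-sheeted) branch point; the remaining terms are analytic or single-valued there.

The point is a logarithmic branch point.


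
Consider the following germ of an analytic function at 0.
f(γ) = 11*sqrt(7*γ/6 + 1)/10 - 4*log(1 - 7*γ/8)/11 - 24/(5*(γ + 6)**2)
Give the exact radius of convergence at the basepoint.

The radius of convergence is 6/7.

Denominator factor (γ + 6)^2: pole of order 2 at -6, modulus 6.
Branch term (11/10)*sqrt(1 - γ/(-6/7)): its argument vanishes at γ = -6/7, a square-root branch point, modulus 6/7.
Branch term (-4/11)*log(1 - γ/(8/7)): its argument vanishes at γ = 8/7, a logarithmic branch point, modulus 8/7.
The radius of convergence is the smallest modulus among the singular points: 6/7.


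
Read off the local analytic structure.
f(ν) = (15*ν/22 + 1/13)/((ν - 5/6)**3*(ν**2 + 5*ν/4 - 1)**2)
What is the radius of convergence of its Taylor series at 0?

Denominator factor (ν**2 + 5*ν/4 - 1)^2: discriminant 89/16, real irrational roots -5/8 + (1/8)*sqrt(89) and -5/8 - (1/8)*sqrt(89); poles of order 2, moduli -5/8 + (1/8)*sqrt(89) and 5/8 + (1/8)*sqrt(89).
Denominator factor (ν - 5/6)^3: pole of order 3 at 5/6, modulus 5/6.
The radius of convergence is the smallest modulus among the singular points: -5/8 + (1/8)*sqrt(89).

The radius of convergence is -5/8 + (1/8)*sqrt(89).


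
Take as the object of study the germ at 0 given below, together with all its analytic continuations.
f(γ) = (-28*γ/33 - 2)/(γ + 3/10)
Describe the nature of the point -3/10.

The point is a pole of order 1.

The denominator factor γ + 3/10 vanishes at -3/10 and appears to the power 1; the numerator there equals -96/55, nonzero, and no other factor vanishes.
Hence a pole whose order is the multiplicity, 1.


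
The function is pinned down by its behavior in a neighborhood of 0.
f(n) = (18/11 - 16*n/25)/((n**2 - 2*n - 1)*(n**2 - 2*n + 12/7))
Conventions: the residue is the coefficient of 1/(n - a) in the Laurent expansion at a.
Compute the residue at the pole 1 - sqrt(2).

The factor n**2 - 2*n - 1 splits as (n - a)(n - a') with a = 1 - sqrt(2), a' = 1 + sqrt(2). At the order-1 pole a set g(n) = (n - a)*f(n) = [(18/11 - 16*n/25)/(n**2 - 2*n + 12/7)] / (n - a').
Simple pole: residue = g(a) at a = 1 - sqrt(2), which is -56/475 - (959/10450)*sqrt(2).

The residue is -56/475 - (959/10450)*sqrt(2).


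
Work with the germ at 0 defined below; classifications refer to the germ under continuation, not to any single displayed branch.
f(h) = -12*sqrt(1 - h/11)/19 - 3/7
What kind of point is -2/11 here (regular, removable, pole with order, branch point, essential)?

There is no denominator, hence no pole anywhere.
Branch term sqrt(1 - h/(11)): argument at -2/11 is 123/121, nonzero, so -2/11 is not its branch point (a point on a principal cut is still regular for the continued germ).
So the germ continues analytically to -2/11.

The point is a regular point.


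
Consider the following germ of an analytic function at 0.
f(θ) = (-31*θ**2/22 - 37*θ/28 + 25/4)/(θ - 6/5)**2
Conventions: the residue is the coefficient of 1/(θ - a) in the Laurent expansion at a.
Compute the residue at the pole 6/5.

The residue is -7243/1540.

At the order-2 pole 6/5 set g(θ) = (θ - (6/5))^2*f(θ) = -31*θ**2/22 - 37*θ/28 + 25/4.
Order-2 pole: residue = g'(a); g'(6/5) = -7243/1540, so the residue is -7243/1540.


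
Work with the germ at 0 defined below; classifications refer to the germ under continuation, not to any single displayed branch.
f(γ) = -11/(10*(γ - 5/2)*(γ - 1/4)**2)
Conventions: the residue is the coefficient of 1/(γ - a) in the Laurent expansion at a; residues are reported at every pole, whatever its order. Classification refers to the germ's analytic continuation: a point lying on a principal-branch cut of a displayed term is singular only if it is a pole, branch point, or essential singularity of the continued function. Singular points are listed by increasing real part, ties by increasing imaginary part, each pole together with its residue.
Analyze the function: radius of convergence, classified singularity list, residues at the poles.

Radius of convergence at 0: 1/4.
At 1/4: a pole of order 2; residue 88/405.
At 5/2: a pole of order 1; residue -88/405.

Denominator factor (γ - 1/4)^2: pole of order 2 at 1/4, modulus 1/4.
Denominator factor (γ - 5/2): pole of order 1 at 5/2, modulus 5/2.
The radius of convergence is the smallest modulus among the singular points: 1/4.
At the order-2 pole 1/4 set g(γ) = (γ - (1/4))^2*f(γ) = -11/(10*(γ - 5/2)).
Order-2 pole: residue = g'(a); g'(1/4) = 88/405, so the residue is 88/405.
At the order-1 pole 5/2 set g(γ) = (γ - (5/2))*f(γ) = -11/(10*(γ - 1/4)**2).
Simple pole: residue = g(a) at a = 5/2, which is -88/405.
List the singular points by increasing real part (a conjugate pair: the negative imaginary part first).


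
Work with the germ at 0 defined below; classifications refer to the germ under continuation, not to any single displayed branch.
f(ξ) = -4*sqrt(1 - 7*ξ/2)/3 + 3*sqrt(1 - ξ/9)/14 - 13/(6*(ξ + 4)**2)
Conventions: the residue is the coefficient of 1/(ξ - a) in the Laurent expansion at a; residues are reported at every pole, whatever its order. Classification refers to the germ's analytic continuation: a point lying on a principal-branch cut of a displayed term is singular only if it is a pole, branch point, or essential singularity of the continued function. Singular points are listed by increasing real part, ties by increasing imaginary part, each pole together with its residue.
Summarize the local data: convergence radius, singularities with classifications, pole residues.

Radius of convergence at 0: 2/7.
At -4: a pole of order 2; residue 0.
At 2/7: an algebraic (square-root) branch point.
At 9: an algebraic (square-root) branch point.

Denominator factor (ξ + 4)^2: pole of order 2 at -4, modulus 4.
Branch term (3/14)*sqrt(1 - ξ/(9)): its argument vanishes at ξ = 9, a square-root branch point, modulus 9.
Branch term (-4/3)*sqrt(1 - ξ/(2/7)): its argument vanishes at ξ = 2/7, a square-root branch point, modulus 2/7.
The radius of convergence is the smallest modulus among the singular points: 2/7.
The branch terms are analytic at -4 and contribute nothing to the residue; only the rational part matters.
At the order-2 pole -4 set g(ξ) = (ξ - (-4))^2*(rational part) = -13/6.
Order-2 pole: residue = g'(a); g'(-4) = 0, so the residue is 0.
List the singular points by increasing real part (a conjugate pair: the negative imaginary part first).


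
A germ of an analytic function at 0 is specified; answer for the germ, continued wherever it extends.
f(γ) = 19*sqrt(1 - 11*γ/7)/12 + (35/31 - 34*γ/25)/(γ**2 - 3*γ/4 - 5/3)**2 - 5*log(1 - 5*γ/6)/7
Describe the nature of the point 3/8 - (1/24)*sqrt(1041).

The point is a pole of order 2.

The denominator factor γ**2 - 3*γ/4 - 5/3 vanishes at 3/8 - (1/24)*sqrt(1041) and appears to the power 2; the numerator there equals 1919/3100 + (17/300)*sqrt(1041), nonzero, and no other factor vanishes.
The branch terms are analytic at this point.
Hence a pole whose order is the multiplicity, 2.


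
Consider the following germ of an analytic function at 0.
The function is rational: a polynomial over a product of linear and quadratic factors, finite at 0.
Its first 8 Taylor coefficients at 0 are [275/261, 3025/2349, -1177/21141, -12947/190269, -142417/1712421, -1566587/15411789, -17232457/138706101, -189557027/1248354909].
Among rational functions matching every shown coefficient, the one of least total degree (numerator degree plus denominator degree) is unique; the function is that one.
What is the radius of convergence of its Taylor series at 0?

The radius of convergence is 9/11.

No rational of total degree below 3 reproduces all 8 coefficients; solving the [2/1] Pade equations on them gives f(k) = (4*k**2/3 - 25/29)/(k - 9/11), whose expansion matches every shown term.
Denominator factor (k - 9/11): pole of order 1 at 9/11, modulus 9/11.
The radius of convergence is the smallest modulus among the singular points: 9/11.


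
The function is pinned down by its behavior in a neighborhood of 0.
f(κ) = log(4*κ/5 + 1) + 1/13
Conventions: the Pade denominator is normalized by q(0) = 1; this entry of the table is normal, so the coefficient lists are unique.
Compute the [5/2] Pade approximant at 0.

Taylor coefficients needed (expand at 0): a_0 = 1/13, a_1 = 4/5, a_2 = -8/25, a_3 = 64/375, a_4 = -64/625, a_5 = 1024/15625, a_6 = -2048/46875, a_7 = 16384/546875.
Write the denominator as Q(κ) = 1 + q1*κ + q2*κ^2. Requiring Q*f - P = O(κ^8) with deg P <= 5 kills the coefficients of κ^6..κ^7 in Q*f:
  κ^6: a_6 + q1*a_5 + q2*a_4 = 0, i.e. -2048/46875 + (1024/15625)*q1 + (-64/625)*q2 = 0.
  κ^7: a_7 + q1*a_6 + q2*a_5 = 0, i.e. 16384/546875 + (-2048/46875)*q1 + (1024/15625)*q2 = 0.
Solving this linear system: q1 = 8/7, q2 = 32/105.
The numerator is Q*f truncated at degree 5: P0 = a_0 = 1/13; P1 = a_1 + q1*a_0 = 404/455; P2 = a_2 + q1*a_1 + q2*a_0 = 4216/6825; P3 = a_3 + q1*a_2 + q2*a_1 = 128/2625; P4 = a_4 + q1*a_3 + q2*a_2 = -64/13125; P5 = a_5 + q1*a_4 + q2*a_3 = 512/984375.

The Pade approximant has numerator coefficients [1/13, 404/455, 4216/6825, 128/2625, -64/13125, 512/984375]; denominator coefficients [1, 8/7, 32/105].


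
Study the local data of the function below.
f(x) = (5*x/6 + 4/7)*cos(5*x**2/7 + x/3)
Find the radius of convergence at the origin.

The factor cos(5*x**2/7 + x/3) is entire and contributes no finite singular point.
The polynomial part has no poles.
No finite singular points: the Taylor series at 0 converges everywhere.

The radius of convergence is infinite.


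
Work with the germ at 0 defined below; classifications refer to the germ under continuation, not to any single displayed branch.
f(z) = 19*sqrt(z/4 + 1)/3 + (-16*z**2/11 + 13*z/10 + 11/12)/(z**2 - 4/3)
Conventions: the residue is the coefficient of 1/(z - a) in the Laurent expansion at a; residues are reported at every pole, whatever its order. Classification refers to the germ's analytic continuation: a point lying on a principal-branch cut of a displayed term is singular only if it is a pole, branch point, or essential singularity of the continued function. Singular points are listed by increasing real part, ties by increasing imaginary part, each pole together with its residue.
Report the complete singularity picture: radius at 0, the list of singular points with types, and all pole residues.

Denominator factor (z**2 - 4/3): discriminant 16/3, real irrational roots (2/3)*sqrt(3) and -(2/3)*sqrt(3); poles of order 1, moduli (2/3)*sqrt(3) and (2/3)*sqrt(3).
Branch term (19/3)*sqrt(1 - z/(-4)): its argument vanishes at z = -4, a square-root branch point, modulus 4.
The radius of convergence is the smallest modulus among the singular points: (2/3)*sqrt(3).
The branch term is analytic at -(2/3)*sqrt(3) and contributes nothing to the residue; only the rational part matters.
The factor z**2 - 4/3 splits as (z - a)(z - a') with a = -(2/3)*sqrt(3), a' = (2/3)*sqrt(3). At the order-1 pole a set g(z) = (z - a)*(rational part) = [-16*z**2/11 + 13*z/10 + 11/12] / (z - a').
Simple pole: residue = g(a) at a = -(2/3)*sqrt(3), which is 13/20 + (45/176)*sqrt(3).
The branch term is analytic at (2/3)*sqrt(3) and contributes nothing to the residue; only the rational part matters.
The factor z**2 - 4/3 splits as (z - a)(z - a') with a = (2/3)*sqrt(3), a' = -(2/3)*sqrt(3). At the order-1 pole a set g(z) = (z - a)*(rational part) = [-16*z**2/11 + 13*z/10 + 11/12] / (z - a').
Simple pole: residue = g(a) at a = (2/3)*sqrt(3), which is 13/20 - (45/176)*sqrt(3).
List the singular points by increasing real part (a conjugate pair: the negative imaginary part first).

Radius of convergence at 0: (2/3)*sqrt(3).
At -4: an algebraic (square-root) branch point.
At -(2/3)*sqrt(3): a pole of order 1; residue 13/20 + (45/176)*sqrt(3).
At (2/3)*sqrt(3): a pole of order 1; residue 13/20 - (45/176)*sqrt(3).
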